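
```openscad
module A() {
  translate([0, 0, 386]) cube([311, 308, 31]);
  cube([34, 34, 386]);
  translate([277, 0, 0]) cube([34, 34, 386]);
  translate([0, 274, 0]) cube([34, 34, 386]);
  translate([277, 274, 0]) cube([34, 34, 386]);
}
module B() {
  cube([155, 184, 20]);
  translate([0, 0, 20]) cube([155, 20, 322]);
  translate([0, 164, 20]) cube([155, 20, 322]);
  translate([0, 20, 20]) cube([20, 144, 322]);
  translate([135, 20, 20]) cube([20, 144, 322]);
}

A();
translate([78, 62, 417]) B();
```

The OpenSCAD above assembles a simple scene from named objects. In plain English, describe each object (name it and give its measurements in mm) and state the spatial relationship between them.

A is a simple wooden stool: a rectangular seat 311 mm (x) by 308 mm (y), 31 mm thick, top face at z = 417 mm, on four square legs, each 34×34 mm in cross-section. The legs rest on z = 0, each flush with a corner of the seat.

B is an open storage box with external size 155×184×342 mm and wall thickness 20 mm (the base is also 20 mm thick). The base covers the whole footprint; the four walls stand on the base, with the y-facing walls full-width and the x-facing walls fitting between their inner faces.

The open box is on top of the stool, centred.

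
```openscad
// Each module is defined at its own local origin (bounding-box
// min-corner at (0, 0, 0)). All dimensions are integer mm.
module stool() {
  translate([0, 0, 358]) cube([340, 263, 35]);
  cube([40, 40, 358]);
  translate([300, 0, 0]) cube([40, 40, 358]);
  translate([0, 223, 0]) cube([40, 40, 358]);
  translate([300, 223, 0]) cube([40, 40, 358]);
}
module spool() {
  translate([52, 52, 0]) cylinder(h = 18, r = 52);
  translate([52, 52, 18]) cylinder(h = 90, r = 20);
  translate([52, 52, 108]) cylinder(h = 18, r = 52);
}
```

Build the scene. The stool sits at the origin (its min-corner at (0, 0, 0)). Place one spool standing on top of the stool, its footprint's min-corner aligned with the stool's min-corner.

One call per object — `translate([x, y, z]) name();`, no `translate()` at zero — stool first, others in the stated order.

stool();
translate([0, 0, 393]) spool();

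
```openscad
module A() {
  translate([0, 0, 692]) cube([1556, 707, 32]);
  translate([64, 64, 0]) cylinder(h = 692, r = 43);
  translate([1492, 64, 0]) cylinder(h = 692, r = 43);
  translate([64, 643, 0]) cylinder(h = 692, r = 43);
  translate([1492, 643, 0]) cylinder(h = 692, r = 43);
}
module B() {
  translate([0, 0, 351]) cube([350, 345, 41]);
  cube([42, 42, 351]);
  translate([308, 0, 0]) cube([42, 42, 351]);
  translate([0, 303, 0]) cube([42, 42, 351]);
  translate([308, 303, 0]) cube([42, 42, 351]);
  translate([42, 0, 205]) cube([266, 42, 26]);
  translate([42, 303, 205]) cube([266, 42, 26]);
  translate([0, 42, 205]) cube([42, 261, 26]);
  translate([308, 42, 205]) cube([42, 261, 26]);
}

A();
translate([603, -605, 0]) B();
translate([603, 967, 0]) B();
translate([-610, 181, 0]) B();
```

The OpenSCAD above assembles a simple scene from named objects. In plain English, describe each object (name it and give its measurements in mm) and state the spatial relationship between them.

A is a rectangular dining table. The top is 1556×707×32 mm with its upper surface at z = 724 mm. It stands on four round legs of 86 mm diameter, each leg's bounding box inset 21 mm from the nearest pair of top edges, running from the floor to the underside of the top.

B is a simple wooden stool: a rectangular seat 350 mm (x) by 345 mm (y), 41 mm thick, top face at z = 392 mm, on four square legs, each 42×42 mm in cross-section. The legs rest on z = 0, each flush with a corner of the seat. Four stretchers, 42 mm wide and 26 mm tall, connect adjacent legs with their undersides at z = 205 mm, each running between the inner faces of the legs it joins and aligned with the legs' outer faces on the other axis.

Three stools sit around the table at the −y, +y, −x sides.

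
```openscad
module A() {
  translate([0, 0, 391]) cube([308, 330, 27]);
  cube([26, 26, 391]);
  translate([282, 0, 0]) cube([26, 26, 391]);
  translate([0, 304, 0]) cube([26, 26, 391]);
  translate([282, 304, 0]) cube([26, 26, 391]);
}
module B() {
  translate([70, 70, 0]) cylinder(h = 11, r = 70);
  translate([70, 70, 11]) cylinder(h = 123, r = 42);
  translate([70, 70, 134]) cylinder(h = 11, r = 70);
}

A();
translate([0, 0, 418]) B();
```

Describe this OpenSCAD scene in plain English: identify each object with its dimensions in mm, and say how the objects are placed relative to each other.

A is a simple wooden stool: a rectangular seat 308 mm (x) by 330 mm (y), 27 mm thick, top face at z = 418 mm, on four square legs, each 26×26 mm in cross-section. The legs rest on z = 0, each flush with a corner of the seat.

B is a spool: two coaxial disc flanges of radius 70 mm and thickness 11 mm, joined by a core cylinder of radius 42 mm and height 123 mm. The lower flange rests on z = 0 and the three cylinders share a vertical axis.

The spool is on top of the stool.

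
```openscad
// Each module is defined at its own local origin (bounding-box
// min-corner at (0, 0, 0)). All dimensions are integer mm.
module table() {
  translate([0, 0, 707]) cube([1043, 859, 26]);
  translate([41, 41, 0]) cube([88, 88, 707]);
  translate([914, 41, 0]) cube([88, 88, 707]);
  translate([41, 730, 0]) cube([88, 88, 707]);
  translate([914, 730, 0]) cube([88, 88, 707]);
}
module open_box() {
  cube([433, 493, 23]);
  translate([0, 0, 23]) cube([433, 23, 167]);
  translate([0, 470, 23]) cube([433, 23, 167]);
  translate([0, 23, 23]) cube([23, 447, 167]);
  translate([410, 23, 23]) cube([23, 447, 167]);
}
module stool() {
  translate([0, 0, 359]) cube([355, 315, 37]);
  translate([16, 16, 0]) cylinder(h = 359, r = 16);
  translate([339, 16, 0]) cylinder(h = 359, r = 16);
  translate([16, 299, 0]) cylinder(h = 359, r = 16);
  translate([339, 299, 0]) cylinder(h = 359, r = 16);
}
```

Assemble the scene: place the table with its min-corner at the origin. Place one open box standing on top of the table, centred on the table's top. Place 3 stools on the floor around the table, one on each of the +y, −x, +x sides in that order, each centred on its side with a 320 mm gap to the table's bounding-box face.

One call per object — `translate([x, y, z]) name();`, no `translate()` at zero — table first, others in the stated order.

table();
translate([305, 183, 733]) open_box();
translate([344, 1179, 0]) stool();
translate([-675, 272, 0]) stool();
translate([1363, 272, 0]) stool();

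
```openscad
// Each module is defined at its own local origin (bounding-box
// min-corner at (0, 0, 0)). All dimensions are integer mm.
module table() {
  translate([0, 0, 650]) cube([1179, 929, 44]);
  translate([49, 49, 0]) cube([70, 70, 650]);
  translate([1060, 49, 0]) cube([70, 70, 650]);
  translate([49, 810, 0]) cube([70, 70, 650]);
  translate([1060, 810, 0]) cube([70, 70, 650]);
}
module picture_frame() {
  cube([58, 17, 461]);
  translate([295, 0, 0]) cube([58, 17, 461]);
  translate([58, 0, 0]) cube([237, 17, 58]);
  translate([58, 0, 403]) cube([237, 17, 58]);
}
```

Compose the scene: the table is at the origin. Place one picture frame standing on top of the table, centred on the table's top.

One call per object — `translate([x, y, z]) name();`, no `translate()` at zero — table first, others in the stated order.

table();
translate([413, 456, 694]) picture_frame();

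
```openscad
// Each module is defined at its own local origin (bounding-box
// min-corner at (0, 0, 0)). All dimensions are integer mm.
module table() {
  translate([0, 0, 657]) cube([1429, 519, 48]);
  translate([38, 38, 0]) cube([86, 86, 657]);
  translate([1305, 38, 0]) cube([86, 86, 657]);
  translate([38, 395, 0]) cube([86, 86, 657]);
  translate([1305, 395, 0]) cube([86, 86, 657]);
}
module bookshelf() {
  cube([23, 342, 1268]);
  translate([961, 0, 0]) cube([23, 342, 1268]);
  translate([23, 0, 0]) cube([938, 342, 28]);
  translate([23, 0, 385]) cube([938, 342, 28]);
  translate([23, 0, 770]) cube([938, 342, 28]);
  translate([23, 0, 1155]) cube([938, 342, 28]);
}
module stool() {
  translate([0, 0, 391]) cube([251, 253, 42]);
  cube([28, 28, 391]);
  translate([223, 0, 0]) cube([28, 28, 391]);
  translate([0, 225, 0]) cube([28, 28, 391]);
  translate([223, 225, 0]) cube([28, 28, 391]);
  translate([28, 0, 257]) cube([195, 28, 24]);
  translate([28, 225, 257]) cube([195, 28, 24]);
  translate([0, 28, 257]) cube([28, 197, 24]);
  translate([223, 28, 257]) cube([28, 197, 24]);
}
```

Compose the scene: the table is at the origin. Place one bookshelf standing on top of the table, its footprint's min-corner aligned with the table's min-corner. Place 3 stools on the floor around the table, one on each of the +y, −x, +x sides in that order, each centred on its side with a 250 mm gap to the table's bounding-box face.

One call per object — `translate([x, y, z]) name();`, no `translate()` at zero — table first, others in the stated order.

table();
translate([0, 0, 705]) bookshelf();
translate([589, 769, 0]) stool();
translate([-501, 133, 0]) stool();
translate([1679, 133, 0]) stool();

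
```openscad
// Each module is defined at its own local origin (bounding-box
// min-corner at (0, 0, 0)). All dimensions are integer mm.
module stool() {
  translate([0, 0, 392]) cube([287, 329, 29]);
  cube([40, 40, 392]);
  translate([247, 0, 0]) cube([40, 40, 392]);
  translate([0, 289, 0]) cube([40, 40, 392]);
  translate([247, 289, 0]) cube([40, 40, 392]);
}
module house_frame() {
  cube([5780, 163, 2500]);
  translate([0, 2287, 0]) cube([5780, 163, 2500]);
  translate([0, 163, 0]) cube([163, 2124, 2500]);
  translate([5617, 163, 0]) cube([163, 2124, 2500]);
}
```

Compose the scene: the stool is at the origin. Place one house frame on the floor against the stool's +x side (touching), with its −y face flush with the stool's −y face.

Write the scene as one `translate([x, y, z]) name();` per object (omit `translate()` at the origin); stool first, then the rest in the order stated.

stool();
translate([287, 0, 0]) house_frame();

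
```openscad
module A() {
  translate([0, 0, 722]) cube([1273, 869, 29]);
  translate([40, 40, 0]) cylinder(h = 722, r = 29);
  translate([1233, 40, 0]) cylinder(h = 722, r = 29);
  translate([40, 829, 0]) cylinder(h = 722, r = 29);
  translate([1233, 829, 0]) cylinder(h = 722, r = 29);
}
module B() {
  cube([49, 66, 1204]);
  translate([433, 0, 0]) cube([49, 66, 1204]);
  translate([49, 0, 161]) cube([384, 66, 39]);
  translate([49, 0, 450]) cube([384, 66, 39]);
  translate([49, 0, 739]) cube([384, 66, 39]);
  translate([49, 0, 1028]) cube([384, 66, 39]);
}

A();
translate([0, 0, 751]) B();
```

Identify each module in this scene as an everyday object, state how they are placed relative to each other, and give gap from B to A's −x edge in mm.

A is a table. B is a ladder. The ladder is on top of the table. The gap from the ladder to the table's −x edge is 0 mm.

The ladder's min-x is at 0; the table's min-x is 0; gap = 0 mm.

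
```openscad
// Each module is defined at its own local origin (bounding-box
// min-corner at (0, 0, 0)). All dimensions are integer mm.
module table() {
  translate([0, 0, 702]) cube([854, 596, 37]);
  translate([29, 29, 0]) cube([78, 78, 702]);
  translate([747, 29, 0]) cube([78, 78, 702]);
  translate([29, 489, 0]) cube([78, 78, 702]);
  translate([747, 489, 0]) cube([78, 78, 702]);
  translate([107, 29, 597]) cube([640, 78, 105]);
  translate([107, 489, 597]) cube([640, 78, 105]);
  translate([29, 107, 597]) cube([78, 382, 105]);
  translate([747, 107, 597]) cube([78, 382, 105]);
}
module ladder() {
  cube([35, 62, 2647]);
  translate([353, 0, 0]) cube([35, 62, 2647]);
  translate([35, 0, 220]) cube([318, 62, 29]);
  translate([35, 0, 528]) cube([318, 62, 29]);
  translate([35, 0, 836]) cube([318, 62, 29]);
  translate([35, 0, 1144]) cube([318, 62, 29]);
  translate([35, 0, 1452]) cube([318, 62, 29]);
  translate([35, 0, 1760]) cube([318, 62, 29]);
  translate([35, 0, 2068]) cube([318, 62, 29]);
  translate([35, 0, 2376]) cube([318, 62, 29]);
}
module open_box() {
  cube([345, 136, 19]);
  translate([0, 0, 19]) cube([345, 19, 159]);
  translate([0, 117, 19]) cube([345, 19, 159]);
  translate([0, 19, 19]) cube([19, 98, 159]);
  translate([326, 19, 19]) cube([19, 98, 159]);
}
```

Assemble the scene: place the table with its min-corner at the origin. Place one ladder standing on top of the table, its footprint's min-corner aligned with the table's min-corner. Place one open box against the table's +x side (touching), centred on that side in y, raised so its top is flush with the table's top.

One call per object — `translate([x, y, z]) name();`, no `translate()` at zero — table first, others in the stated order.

table();
translate([0, 0, 739]) ladder();
translate([854, 230, 561]) open_box();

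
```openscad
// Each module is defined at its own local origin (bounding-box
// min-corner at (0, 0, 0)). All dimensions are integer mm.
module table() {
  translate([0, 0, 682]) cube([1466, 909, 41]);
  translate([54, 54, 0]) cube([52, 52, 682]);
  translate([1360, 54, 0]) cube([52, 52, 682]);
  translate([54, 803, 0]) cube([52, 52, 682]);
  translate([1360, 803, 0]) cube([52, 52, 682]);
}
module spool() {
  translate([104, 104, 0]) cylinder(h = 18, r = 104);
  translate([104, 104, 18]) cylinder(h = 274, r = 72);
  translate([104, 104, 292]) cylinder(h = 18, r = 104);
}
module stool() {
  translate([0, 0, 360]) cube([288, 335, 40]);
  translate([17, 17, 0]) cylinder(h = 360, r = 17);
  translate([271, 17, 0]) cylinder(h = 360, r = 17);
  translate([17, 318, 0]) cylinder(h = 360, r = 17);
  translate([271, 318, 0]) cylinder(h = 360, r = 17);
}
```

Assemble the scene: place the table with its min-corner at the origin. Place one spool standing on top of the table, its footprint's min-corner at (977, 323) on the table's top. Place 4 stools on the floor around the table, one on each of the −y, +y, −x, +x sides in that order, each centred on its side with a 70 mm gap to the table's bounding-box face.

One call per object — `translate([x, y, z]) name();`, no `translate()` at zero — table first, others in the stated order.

table();
translate([977, 323, 723]) spool();
translate([589, -405, 0]) stool();
translate([589, 979, 0]) stool();
translate([-358, 287, 0]) stool();
translate([1536, 287, 0]) stool();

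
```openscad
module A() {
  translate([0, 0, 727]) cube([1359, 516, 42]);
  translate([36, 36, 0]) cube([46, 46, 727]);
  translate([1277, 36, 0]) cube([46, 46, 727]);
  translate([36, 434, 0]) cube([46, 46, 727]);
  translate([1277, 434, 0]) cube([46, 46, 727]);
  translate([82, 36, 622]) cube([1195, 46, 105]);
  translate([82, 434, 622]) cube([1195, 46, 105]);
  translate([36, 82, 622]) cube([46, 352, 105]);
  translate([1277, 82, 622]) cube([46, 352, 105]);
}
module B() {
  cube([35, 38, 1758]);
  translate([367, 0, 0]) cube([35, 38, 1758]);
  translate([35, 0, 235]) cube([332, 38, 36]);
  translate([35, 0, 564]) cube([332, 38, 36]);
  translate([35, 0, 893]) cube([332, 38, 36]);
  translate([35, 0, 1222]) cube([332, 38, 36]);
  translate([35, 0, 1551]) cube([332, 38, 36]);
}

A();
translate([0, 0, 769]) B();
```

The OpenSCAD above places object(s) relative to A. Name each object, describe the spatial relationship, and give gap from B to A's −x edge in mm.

A is a table. B is a ladder. The ladder is on top of the table. The gap from the ladder to the table's −x edge is 0 mm.

The ladder's min-x is at 0; the table's min-x is 0; gap = 0 mm.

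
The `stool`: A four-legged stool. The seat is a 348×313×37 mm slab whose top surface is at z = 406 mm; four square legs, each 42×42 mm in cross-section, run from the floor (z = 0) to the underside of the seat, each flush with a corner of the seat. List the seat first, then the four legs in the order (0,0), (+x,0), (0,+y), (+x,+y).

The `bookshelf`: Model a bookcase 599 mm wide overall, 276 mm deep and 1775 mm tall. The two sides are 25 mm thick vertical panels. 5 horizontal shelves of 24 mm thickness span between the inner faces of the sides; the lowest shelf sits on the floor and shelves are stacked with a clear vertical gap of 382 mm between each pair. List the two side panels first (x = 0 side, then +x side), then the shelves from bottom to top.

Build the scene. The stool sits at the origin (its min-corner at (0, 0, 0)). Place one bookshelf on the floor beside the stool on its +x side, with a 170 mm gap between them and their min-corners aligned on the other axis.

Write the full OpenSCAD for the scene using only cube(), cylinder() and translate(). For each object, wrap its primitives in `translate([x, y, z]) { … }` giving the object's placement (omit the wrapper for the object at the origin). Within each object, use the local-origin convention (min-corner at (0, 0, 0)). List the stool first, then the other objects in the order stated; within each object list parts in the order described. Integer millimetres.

translate([0, 0, 369]) cube([348, 313, 37]);
cube([42, 42, 369]);
translate([306, 0, 0]) cube([42, 42, 369]);
translate([0, 271, 0]) cube([42, 42, 369]);
translate([306, 271, 0]) cube([42, 42, 369]);
translate([518, 0, 0]) {
  cube([25, 276, 1775]);
  translate([574, 0, 0]) cube([25, 276, 1775]);
  translate([25, 0, 0]) cube([549, 276, 24]);
  translate([25, 0, 406]) cube([549, 276, 24]);
  translate([25, 0, 812]) cube([549, 276, 24]);
  translate([25, 0, 1218]) cube([549, 276, 24]);
  translate([25, 0, 1624]) cube([549, 276, 24]);
}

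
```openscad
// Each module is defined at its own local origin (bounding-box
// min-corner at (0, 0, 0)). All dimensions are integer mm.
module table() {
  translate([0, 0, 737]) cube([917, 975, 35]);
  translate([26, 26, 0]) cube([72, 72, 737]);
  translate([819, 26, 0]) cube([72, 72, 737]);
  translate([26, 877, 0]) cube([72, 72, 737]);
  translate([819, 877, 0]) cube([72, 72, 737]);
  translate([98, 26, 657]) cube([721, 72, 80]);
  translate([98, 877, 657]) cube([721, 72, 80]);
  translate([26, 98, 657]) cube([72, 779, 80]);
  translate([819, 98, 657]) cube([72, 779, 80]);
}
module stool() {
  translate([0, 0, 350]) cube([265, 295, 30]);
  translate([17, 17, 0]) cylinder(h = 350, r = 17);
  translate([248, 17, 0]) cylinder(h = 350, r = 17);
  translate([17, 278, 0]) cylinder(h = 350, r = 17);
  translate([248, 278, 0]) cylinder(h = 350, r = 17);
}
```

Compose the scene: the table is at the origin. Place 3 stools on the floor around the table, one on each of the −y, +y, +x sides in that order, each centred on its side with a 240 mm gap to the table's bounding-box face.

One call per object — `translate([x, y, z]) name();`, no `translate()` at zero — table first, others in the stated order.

table();
translate([326, -535, 0]) stool();
translate([326, 1215, 0]) stool();
translate([1157, 340, 0]) stool();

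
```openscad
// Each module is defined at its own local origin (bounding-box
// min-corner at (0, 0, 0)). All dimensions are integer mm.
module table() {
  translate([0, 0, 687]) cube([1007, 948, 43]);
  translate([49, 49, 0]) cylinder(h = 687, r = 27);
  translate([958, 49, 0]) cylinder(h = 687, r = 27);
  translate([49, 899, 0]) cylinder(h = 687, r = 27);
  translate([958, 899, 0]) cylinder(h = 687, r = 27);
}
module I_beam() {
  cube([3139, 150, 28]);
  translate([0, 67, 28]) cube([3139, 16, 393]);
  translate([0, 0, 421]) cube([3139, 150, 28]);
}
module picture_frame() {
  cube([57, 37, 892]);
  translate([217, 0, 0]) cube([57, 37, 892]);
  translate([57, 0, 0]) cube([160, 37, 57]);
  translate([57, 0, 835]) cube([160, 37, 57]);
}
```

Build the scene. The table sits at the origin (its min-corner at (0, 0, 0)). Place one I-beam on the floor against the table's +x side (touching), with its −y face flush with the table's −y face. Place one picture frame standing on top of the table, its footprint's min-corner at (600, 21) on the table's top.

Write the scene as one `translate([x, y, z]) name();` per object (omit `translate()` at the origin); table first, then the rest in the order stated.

table();
translate([1007, 0, 0]) I_beam();
translate([600, 21, 730]) picture_frame();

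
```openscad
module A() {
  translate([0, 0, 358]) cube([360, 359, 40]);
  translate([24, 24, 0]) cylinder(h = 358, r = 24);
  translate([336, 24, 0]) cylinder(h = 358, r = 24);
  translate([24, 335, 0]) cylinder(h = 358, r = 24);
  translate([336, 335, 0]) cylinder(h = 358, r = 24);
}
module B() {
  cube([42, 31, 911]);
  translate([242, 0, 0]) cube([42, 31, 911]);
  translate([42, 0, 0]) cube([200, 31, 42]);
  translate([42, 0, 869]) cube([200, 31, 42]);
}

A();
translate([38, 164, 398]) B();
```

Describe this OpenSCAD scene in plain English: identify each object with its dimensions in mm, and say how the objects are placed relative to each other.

A is a simple wooden stool: a rectangular seat 360 mm (x) by 359 mm (y), 40 mm thick, top face at z = 398 mm, on four round legs, each 48 mm in diameter. The legs rest on z = 0, each leg's axis is inset half a diameter from the nearest pair of seat edges (so the leg's bounding box is flush with the corner).

B is a rectangular picture frame lying in the x–z plane (depth along y). The opening is 200 mm wide (x) by 827 mm tall (z), surrounded by a border 42 mm wide on all four sides. The frame is 31 mm deep and is made of two full-height vertical stiles with two horizontal rails fitted between them.

The picture frame is on top of the stool, centred.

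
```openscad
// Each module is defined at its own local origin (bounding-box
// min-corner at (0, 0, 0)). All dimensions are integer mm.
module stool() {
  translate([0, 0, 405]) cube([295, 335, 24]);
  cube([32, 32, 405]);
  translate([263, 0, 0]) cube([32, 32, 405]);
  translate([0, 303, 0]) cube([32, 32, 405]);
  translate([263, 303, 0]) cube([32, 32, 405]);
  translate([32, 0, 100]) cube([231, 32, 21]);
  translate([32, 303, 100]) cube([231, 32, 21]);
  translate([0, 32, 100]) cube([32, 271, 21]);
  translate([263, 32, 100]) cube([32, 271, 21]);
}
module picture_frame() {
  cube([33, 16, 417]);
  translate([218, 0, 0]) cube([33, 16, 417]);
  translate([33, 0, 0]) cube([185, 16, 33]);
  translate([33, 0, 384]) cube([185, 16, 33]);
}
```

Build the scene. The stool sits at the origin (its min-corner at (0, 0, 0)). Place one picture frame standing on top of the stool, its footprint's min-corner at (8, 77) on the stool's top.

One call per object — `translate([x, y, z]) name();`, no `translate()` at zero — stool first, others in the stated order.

stool();
translate([8, 77, 429]) picture_frame();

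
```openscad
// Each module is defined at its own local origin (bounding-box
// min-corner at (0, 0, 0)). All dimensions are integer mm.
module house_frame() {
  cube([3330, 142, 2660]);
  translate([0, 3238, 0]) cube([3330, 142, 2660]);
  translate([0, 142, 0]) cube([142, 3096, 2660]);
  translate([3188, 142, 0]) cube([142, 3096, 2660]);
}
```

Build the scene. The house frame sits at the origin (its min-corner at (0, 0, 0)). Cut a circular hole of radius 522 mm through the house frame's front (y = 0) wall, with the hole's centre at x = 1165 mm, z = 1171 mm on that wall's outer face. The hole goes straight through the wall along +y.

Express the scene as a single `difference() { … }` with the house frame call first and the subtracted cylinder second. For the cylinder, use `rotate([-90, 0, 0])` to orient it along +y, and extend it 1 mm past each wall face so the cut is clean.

difference() {
  house_frame();
  translate([1165, -1, 1171]) rotate([-90, 0, 0]) cylinder(h = 144, r = 522);
}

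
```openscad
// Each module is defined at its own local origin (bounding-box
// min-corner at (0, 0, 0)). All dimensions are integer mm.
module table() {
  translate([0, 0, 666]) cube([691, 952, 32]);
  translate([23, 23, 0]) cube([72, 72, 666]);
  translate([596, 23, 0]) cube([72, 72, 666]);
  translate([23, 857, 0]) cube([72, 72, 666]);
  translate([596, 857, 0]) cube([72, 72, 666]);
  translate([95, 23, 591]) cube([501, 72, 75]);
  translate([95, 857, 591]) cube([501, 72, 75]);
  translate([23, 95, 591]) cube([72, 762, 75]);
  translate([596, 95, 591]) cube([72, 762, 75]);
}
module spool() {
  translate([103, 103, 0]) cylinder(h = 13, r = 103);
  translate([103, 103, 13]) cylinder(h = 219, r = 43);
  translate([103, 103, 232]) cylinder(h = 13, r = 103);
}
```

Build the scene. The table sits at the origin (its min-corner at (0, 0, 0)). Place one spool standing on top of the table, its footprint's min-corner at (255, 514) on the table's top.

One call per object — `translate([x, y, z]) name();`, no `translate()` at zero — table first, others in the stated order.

table();
translate([255, 514, 698]) spool();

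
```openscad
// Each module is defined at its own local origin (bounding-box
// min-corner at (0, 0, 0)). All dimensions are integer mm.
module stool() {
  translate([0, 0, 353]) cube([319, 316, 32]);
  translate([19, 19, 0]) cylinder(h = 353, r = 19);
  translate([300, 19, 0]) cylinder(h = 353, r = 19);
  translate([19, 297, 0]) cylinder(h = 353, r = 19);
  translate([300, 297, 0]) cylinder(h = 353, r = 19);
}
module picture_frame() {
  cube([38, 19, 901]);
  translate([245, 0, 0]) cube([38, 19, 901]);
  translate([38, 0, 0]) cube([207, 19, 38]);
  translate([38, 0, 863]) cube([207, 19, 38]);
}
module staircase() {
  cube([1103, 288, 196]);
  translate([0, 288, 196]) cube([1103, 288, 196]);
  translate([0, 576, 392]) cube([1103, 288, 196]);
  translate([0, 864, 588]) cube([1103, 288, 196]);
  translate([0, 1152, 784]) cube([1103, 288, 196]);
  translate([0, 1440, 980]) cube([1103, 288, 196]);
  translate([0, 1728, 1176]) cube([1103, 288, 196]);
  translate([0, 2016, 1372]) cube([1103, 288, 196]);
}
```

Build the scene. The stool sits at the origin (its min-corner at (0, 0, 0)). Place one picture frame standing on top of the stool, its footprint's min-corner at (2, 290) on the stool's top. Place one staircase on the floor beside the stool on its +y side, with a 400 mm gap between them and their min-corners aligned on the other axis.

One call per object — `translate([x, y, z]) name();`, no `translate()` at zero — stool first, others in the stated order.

stool();
translate([2, 290, 385]) picture_frame();
translate([0, 716, 0]) staircase();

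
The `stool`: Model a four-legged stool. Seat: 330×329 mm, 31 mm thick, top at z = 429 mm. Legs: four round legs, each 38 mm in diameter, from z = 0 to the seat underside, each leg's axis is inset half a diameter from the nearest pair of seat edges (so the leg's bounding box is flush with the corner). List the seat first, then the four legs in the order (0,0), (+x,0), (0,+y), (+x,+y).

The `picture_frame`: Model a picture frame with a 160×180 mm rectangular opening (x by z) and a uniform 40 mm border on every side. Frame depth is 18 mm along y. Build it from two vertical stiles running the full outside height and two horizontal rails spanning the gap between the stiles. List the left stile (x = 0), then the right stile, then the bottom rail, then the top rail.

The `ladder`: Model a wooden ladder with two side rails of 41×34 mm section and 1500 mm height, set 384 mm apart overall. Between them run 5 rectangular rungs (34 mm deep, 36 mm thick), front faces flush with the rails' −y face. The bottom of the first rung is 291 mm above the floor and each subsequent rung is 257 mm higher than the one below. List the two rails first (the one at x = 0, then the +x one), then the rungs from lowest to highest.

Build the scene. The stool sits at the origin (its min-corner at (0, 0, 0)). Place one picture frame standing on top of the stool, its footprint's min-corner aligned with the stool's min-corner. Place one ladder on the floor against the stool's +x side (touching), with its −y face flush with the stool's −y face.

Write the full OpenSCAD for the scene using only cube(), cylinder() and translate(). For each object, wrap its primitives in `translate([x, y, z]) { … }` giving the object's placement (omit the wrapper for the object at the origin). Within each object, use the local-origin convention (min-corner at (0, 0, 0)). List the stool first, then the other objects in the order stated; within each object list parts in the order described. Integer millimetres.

translate([0, 0, 398]) cube([330, 329, 31]);
translate([19, 19, 0]) cylinder(h = 398, r = 19);
translate([311, 19, 0]) cylinder(h = 398, r = 19);
translate([19, 310, 0]) cylinder(h = 398, r = 19);
translate([311, 310, 0]) cylinder(h = 398, r = 19);
translate([0, 0, 429]) {
  cube([40, 18, 260]);
  translate([200, 0, 0]) cube([40, 18, 260]);
  translate([40, 0, 0]) cube([160, 18, 40]);
  translate([40, 0, 220]) cube([160, 18, 40]);
}
translate([330, 0, 0]) {
  cube([41, 34, 1500]);
  translate([343, 0, 0]) cube([41, 34, 1500]);
  translate([41, 0, 291]) cube([302, 34, 36]);
  translate([41, 0, 548]) cube([302, 34, 36]);
  translate([41, 0, 805]) cube([302, 34, 36]);
  translate([41, 0, 1062]) cube([302, 34, 36]);
  translate([41, 0, 1319]) cube([302, 34, 36]);
}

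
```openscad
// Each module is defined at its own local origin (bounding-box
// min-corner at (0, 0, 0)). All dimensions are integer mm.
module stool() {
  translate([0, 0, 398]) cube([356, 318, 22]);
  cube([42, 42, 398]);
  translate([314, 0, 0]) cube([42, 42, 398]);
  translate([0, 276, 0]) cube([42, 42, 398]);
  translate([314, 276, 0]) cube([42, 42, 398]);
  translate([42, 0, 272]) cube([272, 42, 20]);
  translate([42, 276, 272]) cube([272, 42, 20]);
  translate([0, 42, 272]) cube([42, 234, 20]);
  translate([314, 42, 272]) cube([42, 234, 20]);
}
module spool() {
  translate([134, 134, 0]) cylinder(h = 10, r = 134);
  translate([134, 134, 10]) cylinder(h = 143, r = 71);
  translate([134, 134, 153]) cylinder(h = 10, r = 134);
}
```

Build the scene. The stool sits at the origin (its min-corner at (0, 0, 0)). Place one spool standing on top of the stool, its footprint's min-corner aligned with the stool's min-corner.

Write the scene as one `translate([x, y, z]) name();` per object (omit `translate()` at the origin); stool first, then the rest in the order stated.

stool();
translate([0, 0, 420]) spool();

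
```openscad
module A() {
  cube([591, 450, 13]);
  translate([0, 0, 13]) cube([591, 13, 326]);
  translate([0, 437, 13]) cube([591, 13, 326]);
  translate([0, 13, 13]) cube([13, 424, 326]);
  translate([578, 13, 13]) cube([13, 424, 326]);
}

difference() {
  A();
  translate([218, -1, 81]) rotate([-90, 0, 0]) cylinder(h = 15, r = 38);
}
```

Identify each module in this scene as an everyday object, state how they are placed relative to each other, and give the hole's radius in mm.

The subtracted cylinder has r = 38 mm.

A is an open box. The open box has a circular hole through its front wall. The hole's radius is 38 mm.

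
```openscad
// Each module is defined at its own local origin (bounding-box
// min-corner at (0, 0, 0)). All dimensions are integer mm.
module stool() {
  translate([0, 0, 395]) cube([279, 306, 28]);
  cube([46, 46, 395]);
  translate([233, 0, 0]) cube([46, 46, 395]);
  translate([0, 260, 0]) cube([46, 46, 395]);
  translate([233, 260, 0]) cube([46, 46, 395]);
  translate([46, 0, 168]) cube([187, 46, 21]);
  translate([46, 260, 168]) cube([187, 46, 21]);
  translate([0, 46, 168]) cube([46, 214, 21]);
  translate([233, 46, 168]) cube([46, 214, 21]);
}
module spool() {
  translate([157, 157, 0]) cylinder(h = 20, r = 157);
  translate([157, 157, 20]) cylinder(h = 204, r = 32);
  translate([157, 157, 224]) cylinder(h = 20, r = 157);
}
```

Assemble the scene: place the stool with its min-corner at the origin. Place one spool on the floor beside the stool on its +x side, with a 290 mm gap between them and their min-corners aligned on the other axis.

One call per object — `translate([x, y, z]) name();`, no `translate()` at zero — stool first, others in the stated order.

stool();
translate([569, 0, 0]) spool();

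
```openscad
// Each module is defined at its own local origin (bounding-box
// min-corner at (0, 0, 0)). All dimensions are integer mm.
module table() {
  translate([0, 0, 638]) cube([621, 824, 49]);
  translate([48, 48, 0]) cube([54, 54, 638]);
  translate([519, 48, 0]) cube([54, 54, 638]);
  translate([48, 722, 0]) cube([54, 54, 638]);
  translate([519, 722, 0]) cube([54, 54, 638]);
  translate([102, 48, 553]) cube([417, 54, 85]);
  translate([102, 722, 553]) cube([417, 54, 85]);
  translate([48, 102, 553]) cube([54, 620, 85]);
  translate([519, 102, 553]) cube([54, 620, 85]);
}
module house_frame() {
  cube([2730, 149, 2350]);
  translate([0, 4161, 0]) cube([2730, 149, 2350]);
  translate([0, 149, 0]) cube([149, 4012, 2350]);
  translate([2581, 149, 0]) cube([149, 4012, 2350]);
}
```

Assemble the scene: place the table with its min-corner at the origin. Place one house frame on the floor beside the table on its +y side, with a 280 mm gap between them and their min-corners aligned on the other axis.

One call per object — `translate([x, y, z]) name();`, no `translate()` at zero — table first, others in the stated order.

table();
translate([0, 1104, 0]) house_frame();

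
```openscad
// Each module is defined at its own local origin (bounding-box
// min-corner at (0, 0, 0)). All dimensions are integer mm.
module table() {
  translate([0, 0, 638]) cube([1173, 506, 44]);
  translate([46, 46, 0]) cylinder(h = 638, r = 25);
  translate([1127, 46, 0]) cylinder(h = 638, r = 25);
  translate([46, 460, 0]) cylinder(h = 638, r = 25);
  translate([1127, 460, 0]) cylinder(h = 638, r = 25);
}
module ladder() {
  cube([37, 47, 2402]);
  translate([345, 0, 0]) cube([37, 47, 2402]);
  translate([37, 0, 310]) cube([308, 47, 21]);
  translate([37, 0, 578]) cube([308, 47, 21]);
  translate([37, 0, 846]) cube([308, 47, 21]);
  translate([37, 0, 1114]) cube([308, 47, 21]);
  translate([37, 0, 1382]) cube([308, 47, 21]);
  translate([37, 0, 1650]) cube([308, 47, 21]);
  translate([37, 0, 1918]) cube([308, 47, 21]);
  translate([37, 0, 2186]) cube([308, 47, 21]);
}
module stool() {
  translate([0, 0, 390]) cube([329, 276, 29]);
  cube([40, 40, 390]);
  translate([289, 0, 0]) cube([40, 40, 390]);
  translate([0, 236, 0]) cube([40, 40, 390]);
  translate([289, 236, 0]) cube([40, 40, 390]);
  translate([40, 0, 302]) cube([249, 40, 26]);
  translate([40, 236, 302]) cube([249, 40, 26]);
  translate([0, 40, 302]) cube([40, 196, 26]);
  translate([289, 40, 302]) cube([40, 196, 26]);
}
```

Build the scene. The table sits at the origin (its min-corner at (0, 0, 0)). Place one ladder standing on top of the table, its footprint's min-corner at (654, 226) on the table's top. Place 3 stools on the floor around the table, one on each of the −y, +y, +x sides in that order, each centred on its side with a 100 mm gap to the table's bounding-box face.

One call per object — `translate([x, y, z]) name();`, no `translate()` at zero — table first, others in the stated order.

table();
translate([654, 226, 682]) ladder();
translate([422, -376, 0]) stool();
translate([422, 606, 0]) stool();
translate([1273, 115, 0]) stool();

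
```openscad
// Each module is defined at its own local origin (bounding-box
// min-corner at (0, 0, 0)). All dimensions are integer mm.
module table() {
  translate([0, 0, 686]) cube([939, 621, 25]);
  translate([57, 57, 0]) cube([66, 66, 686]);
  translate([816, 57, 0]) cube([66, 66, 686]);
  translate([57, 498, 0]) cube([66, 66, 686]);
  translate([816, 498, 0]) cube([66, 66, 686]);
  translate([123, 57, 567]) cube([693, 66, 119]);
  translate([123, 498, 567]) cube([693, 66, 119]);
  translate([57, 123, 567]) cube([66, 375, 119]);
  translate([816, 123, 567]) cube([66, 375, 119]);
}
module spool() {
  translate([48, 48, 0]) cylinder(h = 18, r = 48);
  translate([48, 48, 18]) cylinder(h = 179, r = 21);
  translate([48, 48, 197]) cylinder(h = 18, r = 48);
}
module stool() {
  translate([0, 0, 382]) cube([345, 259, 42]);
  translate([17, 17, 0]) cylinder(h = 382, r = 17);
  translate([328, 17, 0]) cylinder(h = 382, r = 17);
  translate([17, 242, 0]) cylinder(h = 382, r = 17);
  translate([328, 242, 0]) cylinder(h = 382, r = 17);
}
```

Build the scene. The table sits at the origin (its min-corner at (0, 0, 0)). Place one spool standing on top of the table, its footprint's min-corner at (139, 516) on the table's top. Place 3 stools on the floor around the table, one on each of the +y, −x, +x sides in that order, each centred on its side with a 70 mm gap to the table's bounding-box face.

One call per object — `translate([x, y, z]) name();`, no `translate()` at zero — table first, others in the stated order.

table();
translate([139, 516, 711]) spool();
translate([297, 691, 0]) stool();
translate([-415, 181, 0]) stool();
translate([1009, 181, 0]) stool();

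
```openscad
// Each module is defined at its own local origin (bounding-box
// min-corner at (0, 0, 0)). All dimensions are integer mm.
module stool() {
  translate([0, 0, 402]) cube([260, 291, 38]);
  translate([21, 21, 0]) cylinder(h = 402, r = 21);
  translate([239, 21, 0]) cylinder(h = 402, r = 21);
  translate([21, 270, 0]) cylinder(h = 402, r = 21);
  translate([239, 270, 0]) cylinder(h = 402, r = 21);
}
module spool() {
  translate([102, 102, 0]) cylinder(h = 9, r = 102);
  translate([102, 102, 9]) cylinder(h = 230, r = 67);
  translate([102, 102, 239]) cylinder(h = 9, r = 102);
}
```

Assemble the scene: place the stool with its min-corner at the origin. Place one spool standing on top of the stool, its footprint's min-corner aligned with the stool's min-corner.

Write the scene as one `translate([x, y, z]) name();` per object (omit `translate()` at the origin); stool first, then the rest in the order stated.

stool();
translate([0, 0, 440]) spool();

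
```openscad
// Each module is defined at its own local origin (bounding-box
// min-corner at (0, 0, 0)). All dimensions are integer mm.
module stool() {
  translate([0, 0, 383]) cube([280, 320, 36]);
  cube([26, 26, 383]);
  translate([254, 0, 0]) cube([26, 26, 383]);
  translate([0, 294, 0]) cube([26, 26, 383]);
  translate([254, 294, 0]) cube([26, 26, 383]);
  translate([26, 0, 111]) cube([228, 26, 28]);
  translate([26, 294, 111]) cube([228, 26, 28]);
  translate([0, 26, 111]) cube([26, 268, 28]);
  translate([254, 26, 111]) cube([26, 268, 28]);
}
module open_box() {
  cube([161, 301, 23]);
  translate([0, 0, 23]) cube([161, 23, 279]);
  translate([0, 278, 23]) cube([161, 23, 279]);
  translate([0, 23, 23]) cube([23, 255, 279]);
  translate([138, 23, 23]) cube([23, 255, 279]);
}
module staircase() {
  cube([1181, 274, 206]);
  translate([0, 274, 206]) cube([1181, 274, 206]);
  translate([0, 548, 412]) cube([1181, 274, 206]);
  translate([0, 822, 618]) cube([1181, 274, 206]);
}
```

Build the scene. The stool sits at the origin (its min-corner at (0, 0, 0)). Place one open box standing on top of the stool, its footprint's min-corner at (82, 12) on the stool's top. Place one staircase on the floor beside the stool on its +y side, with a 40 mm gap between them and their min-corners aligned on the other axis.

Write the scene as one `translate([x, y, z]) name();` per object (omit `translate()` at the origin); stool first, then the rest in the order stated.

stool();
translate([82, 12, 419]) open_box();
translate([0, 360, 0]) staircase();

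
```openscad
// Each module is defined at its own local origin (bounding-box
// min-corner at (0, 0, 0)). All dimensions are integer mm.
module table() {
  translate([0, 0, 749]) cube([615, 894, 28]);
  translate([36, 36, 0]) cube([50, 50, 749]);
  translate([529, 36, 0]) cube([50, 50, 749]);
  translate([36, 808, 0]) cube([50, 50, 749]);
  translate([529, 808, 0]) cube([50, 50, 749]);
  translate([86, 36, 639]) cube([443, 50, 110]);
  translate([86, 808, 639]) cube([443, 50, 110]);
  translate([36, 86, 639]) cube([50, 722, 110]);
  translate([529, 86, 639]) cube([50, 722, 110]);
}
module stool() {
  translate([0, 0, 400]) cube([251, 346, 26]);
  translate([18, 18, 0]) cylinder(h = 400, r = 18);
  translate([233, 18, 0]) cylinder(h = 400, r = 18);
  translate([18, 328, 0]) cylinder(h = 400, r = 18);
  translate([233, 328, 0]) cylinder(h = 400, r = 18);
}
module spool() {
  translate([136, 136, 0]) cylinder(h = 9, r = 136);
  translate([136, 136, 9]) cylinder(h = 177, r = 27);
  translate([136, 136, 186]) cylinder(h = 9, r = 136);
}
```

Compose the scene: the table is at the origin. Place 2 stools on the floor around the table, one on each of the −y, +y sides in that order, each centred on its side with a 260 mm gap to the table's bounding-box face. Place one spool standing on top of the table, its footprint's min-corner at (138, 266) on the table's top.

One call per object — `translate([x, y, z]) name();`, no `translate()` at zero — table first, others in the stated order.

table();
translate([182, -606, 0]) stool();
translate([182, 1154, 0]) stool();
translate([138, 266, 777]) spool();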